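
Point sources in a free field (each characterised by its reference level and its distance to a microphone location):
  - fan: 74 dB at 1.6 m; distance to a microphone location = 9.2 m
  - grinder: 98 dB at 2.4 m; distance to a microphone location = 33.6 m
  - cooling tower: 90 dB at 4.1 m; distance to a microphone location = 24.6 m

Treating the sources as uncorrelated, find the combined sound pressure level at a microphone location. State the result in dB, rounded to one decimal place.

Propagate each source to the receiver with L = L_ref − 20·log₁₀(r/r_ref), then add intensities.
fan: 74 − 20·log₁₀(9.2/1.6) = 74 − 15.19 = 58.81 dB.
grinder: 98 − 20·log₁₀(33.6/2.4) = 98 − 22.92 = 75.08 dB.
cooling tower: 90 − 20·log₁₀(24.6/4.1) = 90 − 15.56 = 74.44 dB.
Σ 10^(L/10) = 6.073e+07 → L_total = 10·log₁₀(6.073e+07) = 77.83 dB.

77.8 dB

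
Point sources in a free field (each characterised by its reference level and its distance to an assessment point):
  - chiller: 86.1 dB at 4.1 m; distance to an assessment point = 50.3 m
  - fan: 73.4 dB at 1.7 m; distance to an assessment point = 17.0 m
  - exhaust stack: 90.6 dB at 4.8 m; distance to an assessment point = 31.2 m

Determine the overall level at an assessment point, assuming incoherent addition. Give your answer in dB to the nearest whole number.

Apply inverse-square spreading to bring every level to the receiver, then sum 10^(L/10).
chiller: 86.1 − 20·log₁₀(50.3/4.1) = 86.1 − 21.78 = 64.32 dB.
fan: 73.4 − 20·log₁₀(17.0/1.7) = 73.4 − 20.00 = 53.40 dB.
exhaust stack: 90.6 − 20·log₁₀(31.2/4.8) = 90.6 − 16.26 = 74.34 dB.
Σ 10^(L/10) = 3.010e+07 → L_total = 10·log₁₀(3.010e+07) = 74.79 dB.

75 dB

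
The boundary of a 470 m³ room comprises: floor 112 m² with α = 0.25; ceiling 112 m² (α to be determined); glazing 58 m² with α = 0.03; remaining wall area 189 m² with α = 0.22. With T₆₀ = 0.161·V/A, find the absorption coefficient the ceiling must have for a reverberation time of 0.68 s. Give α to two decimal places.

A = 0.161·V/T₆₀ = 0.161·470/0.68 = 111.28 m² sabins.
Absorption from the other surfaces = 112·0.25 + 58·0.03 + 189·0.22 = 71.32 m², so the ceiling must supply 39.96 m² over 112 m².
α = 39.96/112 = 0.357.

0.36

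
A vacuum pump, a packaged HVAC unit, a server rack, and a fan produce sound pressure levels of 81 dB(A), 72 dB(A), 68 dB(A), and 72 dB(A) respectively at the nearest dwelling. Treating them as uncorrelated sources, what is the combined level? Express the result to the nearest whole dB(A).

82 dB(A)

For uncorrelated sources the intensities add, so convert each level to linear form, sum, and take 10·log₁₀ of the total.
Σ 10^(L/10) = 10^(81/10) + 10^(72/10) + 10^(68/10) + 10^(72/10) = 1.639e+08.
L_total = 10·log₁₀(1.639e+08) = 82.15 dB(A).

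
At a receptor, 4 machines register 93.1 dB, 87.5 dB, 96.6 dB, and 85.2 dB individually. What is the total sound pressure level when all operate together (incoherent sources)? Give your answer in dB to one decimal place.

98.8 dB

For uncorrelated sources the intensities add, so convert each level to linear form, sum, and take 10·log₁₀ of the total.
Σ 10^(L/10) = 10^(93.1/10) + 10^(87.5/10) + 10^(96.6/10) + 10^(85.2/10) = 7.506e+09.
L_total = 10·log₁₀(7.506e+09) = 98.75 dB.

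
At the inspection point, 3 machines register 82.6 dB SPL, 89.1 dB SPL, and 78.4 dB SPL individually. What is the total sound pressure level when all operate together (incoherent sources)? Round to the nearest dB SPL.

Incoherent sources combine by intensity addition: L_total = 10·log₁₀(Σ 10^(L_i/10)).
Σ 10^(L/10) = 10^(82.6/10) + 10^(89.1/10) + 10^(78.4/10) = 1.064e+09.
L_total = 10·log₁₀(1.064e+09) = 90.27 dB SPL.

90 dB SPL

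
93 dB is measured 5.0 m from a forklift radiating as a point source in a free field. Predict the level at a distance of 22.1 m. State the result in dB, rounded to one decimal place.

Spherical spreading from a point source gives a 20·log₁₀(r₂/r₁) drop.
L₂ = 93 − 20·log₁₀(22.1/5.0) = 93 − 12.908 = 80.09 dB.

80.1 dB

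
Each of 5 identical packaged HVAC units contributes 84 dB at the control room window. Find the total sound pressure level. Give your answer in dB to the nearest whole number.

91 dB

L_total = L₁ + 10·log₁₀ N for N identical incoherent sources.
L_total = 84 + 10·log₁₀(5) = 84 + 6.990 = 90.99 dB.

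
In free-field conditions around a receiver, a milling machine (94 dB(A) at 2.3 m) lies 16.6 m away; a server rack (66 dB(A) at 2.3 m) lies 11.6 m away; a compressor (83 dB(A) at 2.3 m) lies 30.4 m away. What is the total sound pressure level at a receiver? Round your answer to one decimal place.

76.9 dB(A)

First find each source's level at the receiver (point-source: −20·log₁₀(r/r_ref)), then combine on an intensity basis.
milling machine: 94 − 20·log₁₀(16.6/2.3) = 94 − 17.17 = 76.83 dB(A).
server rack: 66 − 20·log₁₀(11.6/2.3) = 66 − 14.05 = 51.95 dB(A).
compressor: 83 − 20·log₁₀(30.4/2.3) = 83 − 22.42 = 60.58 dB(A).
Σ 10^(L/10) = 4.952e+07 → L_total = 10·log₁₀(4.952e+07) = 76.95 dB(A).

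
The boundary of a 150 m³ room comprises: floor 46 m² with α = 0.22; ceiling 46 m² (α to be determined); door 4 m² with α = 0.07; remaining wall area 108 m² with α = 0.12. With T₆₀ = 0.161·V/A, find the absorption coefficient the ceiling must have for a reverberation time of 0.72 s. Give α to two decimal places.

0.22

From T₆₀ = 0.161·V/A, the target T₆₀ = 0.72 s needs A = 0.161·150/0.72 = 33.54 m².
Absorption from the other surfaces = 46·0.22 + 4·0.07 + 108·0.12 = 23.36 m², so the ceiling must supply 10.18 m² over 46 m².
α = 10.18/46 = 0.221.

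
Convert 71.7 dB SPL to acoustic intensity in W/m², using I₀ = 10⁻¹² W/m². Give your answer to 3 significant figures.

1.48e-05 W/m²

I/I₀ = 10^(71.7/10) = 1.479e+07, so I = 1.479e+07 × 10⁻¹² W/m².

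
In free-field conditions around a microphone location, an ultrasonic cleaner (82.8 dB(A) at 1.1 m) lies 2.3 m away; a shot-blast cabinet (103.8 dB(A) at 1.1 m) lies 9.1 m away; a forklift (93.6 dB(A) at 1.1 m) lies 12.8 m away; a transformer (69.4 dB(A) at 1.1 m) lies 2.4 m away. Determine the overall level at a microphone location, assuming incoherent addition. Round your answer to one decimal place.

86.2 dB(A)

First find each source's level at the receiver (point-source: −20·log₁₀(r/r_ref)), then combine on an intensity basis.
ultrasonic cleaner: 82.8 − 20·log₁₀(2.3/1.1) = 82.8 − 6.41 = 76.39 dB(A).
shot-blast cabinet: 103.8 − 20·log₁₀(9.1/1.1) = 103.8 − 18.35 = 85.45 dB(A).
forklift: 93.6 − 20·log₁₀(12.8/1.1) = 93.6 − 21.32 = 72.28 dB(A).
transformer: 69.4 − 20·log₁₀(2.4/1.1) = 69.4 − 6.78 = 62.62 dB(A).
Σ 10^(L/10) = 4.128e+08 → L_total = 10·log₁₀(4.128e+08) = 86.16 dB(A).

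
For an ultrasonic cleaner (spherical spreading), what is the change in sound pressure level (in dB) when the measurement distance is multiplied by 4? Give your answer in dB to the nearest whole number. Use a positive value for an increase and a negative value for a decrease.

-12 dB

A point source loses 6 dB per doubling of distance; generally ΔL = −20·log₁₀(r₂/r₁).
ΔL = −20·log₁₀(4) = -12.04 dB.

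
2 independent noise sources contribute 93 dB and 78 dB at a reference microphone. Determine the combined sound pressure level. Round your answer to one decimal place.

For uncorrelated sources the intensities add, so convert each level to linear form, sum, and take 10·log₁₀ of the total.
Σ 10^(L/10) = 10^(93/10) + 10^(78/10) = 2.058e+09.
L_total = 10·log₁₀(2.058e+09) = 93.14 dB.

93.1 dB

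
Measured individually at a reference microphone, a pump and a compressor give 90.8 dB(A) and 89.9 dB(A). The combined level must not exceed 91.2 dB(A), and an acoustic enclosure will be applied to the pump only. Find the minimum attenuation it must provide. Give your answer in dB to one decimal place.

Everything except the pump sums to 10^(89.9/10) = 9.772e+08 in linear terms, 89.90 dB(A).
The limit corresponds to 10^(91.2/10) = 1.318e+09; subtracting the fixed part leaves 3.410e+08 for the pump, i.e. 85.33 dB(A).
Required insertion loss = 90.8 − 85.33 = 5.47 dB.

5.5 dB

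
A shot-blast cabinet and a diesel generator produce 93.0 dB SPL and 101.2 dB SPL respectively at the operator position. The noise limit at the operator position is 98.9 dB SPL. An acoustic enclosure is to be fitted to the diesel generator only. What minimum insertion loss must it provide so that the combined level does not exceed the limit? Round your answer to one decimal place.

Fixed contribution from the other source: Σ 10^(L/10) = 10^(93.0/10) = 1.995e+09 (93.00 dB SPL).
To meet 98.9 dB SPL overall, the treated diesel generator may contribute at most 10^(98.9/10) − 1.995e+09 = 5.767e+09, i.e. 97.61 dB SPL.
So the diesel generator must be reduced from 101.2 to 97.61 dB SPL: IL = 3.59 dB.

3.6 dB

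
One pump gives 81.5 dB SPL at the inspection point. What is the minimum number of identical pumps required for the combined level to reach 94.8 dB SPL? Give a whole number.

The shortfall is 94.8 − 81.5 = 13.3 dB, and N units add 10·log₁₀ N, so need 10·log₁₀ N ≥ 13.3.
N ≥ 10^(13.3/10) = 21.380, so N = 22.

22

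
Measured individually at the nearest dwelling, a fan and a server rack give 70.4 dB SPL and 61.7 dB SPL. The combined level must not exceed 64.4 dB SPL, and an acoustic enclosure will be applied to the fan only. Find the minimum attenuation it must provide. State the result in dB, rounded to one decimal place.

The untreated sources together contribute 10^(61.7/10) = 1.479e+06, i.e. 61.70 dB SPL.
To meet 64.4 dB SPL overall, the treated fan may contribute at most 10^(64.4/10) − 1.479e+06 = 1.275e+06, i.e. 61.06 dB SPL.
So the fan must be reduced from 70.4 to 61.06 dB SPL: IL = 9.34 dB.

9.3 dB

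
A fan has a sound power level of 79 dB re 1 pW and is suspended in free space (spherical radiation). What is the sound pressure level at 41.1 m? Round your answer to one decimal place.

35.7 dB

The power spreads over a sphere of area 4π·r², so L_p = L_w − 10·log₁₀(4π·r²).
4π·r² = 2.123e+04 m², 10·log₁₀ of that is 43.269 dB.
L_p = 79 − 43.269 = 35.73 dB.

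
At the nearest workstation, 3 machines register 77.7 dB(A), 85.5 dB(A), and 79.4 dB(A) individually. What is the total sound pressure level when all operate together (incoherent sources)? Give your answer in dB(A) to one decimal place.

Incoherent sources combine by intensity addition: L_total = 10·log₁₀(Σ 10^(L_i/10)).
Σ 10^(L/10) = 10^(77.7/10) + 10^(85.5/10) + 10^(79.4/10) = 5.008e+08.
L_total = 10·log₁₀(5.008e+08) = 87.00 dB(A).

87.0 dB(A)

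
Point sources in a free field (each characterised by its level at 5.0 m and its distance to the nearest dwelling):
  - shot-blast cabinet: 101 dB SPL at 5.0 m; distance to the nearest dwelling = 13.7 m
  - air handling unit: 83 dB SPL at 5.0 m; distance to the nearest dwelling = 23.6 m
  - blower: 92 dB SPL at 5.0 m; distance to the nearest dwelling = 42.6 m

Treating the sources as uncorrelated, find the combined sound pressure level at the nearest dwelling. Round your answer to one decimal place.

92.3 dB SPL

First find each source's level at the receiver (point-source: −20·log₁₀(r/r_ref)), then combine on an intensity basis.
shot-blast cabinet: 101 − 20·log₁₀(13.7/5.0) = 101 − 8.76 = 92.24 dB SPL.
air handling unit: 83 − 20·log₁₀(23.6/5.0) = 83 − 13.48 = 69.52 dB SPL.
blower: 92 − 20·log₁₀(42.6/5.0) = 92 − 18.61 = 73.39 dB SPL.
Σ 10^(L/10) = 1.708e+09 → L_total = 10·log₁₀(1.708e+09) = 92.32 dB SPL.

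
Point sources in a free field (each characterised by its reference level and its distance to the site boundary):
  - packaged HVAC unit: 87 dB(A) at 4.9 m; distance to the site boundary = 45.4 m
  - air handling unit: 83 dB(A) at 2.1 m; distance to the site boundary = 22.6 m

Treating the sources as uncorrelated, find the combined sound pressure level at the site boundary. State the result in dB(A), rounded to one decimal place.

Apply inverse-square spreading to bring every level to the receiver, then sum 10^(L/10).
packaged HVAC unit: 87 − 20·log₁₀(45.4/4.9) = 87 − 19.34 = 67.66 dB(A).
air handling unit: 83 − 20·log₁₀(22.6/2.1) = 83 − 20.64 = 62.36 dB(A).
Σ 10^(L/10) = 7.561e+06 → L_total = 10·log₁₀(7.561e+06) = 68.79 dB(A).

68.8 dB(A)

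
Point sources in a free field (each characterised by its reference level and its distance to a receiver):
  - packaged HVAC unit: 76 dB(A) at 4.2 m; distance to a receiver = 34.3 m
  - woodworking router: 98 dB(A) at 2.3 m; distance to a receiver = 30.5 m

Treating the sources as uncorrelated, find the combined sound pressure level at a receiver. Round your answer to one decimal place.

First find each source's level at the receiver (point-source: −20·log₁₀(r/r_ref)), then combine on an intensity basis.
packaged HVAC unit: 76 − 20·log₁₀(34.3/4.2) = 76 − 18.24 = 57.76 dB(A).
woodworking router: 98 − 20·log₁₀(30.5/2.3) = 98 − 22.45 = 75.55 dB(A).
Σ 10^(L/10) = 3.648e+07 → L_total = 10·log₁₀(3.648e+07) = 75.62 dB(A).

75.6 dB(A)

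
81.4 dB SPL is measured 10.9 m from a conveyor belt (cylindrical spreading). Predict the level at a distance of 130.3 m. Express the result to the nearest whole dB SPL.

Cylindrical spreading from a line source gives a 10·log₁₀(r₂/r₁) drop.
L₂ = 81.4 − 10·log₁₀(130.3/10.9) = 81.4 − 10.775 = 70.62 dB SPL.

71 dB SPL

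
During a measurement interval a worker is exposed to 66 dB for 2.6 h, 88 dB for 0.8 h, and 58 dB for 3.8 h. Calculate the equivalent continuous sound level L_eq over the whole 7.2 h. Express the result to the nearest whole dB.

L_eq = 10·log₁₀[(1/T)·Σ tᵢ·10^(Lᵢ/10)] with T = 7.2 h.
Σ tᵢ·10^(Lᵢ/10) = 2.6·10^(66/10) + 0.8·10^(88/10) + 3.8·10^(58/10) = 5.175e+08.
L_eq = 10·log₁₀(5.175e+08/7.2) = 78.57 dB.

79 dB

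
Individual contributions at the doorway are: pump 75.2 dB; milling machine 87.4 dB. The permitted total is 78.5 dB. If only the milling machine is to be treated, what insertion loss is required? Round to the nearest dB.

12 dB

Everything except the milling machine sums to 10^(75.2/10) = 3.311e+07 in linear terms, 75.20 dB.
To meet 78.5 dB overall, the treated milling machine may contribute at most 10^(78.5/10) − 3.311e+07 = 3.768e+07, i.e. 75.76 dB.
Required insertion loss = 87.4 − 75.76 = 11.64 dB.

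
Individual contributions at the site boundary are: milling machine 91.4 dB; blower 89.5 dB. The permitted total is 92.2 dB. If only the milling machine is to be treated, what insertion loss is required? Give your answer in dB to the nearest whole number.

3 dB

The untreated sources together contribute 10^(89.5/10) = 8.913e+08, i.e. 89.50 dB.
To meet 92.2 dB overall, the treated milling machine may contribute at most 10^(92.2/10) − 8.913e+08 = 7.683e+08, i.e. 88.86 dB.
Required insertion loss = 91.4 − 88.86 = 2.54 dB.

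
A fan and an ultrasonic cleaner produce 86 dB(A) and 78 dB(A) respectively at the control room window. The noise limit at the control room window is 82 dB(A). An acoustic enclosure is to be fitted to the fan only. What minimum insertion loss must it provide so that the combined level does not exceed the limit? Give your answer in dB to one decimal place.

6.2 dB

Everything except the fan sums to 10^(78/10) = 6.310e+07 in linear terms, 78.00 dB(A).
The limit corresponds to 10^(82/10) = 1.585e+08; subtracting the fixed part leaves 9.539e+07 for the fan, i.e. 79.80 dB(A).
So the fan must be reduced from 86 to 79.80 dB(A): IL = 6.20 dB.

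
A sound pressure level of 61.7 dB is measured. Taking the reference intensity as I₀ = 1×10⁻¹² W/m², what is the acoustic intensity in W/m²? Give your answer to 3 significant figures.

1.48e-06 W/m²

I = I₀·10^(L/10) = 10⁻¹² × 10^(61.7/10) = 10^(-5.830).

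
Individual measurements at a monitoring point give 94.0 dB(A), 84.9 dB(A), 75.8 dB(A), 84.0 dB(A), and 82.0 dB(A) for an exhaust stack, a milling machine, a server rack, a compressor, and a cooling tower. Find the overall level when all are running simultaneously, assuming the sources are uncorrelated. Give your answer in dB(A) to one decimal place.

95.1 dB(A)

Incoherent sources combine by intensity addition: L_total = 10·log₁₀(Σ 10^(L_i/10)).
Σ 10^(L/10) = 10^(94.0/10) + 10^(84.9/10) + 10^(75.8/10) + 10^(84.0/10) + 10^(82.0/10) = 3.269e+09.
L_total = 10·log₁₀(3.269e+09) = 95.14 dB(A).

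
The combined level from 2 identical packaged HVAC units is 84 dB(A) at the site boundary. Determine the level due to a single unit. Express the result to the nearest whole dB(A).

2 equal contributions raise the level by 10·log₁₀ 2 = 3.010 dB, so each unit alone gives 84 − 3.010.

81 dB(A)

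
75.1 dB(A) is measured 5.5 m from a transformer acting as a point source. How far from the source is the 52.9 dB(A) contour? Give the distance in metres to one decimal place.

70.9 m

Point-source spreading drops the level by 20·log₁₀(r₂/r₁); inverting, r₂/r₁ = 10^(ΔL/20).
r₂ = 5.5·10^((75.1−52.9)/20) = 5.5·10^(22.2/20) = 70.85 m.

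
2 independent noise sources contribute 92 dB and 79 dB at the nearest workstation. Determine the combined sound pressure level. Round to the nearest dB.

For uncorrelated sources the intensities add, so convert each level to linear form, sum, and take 10·log₁₀ of the total.
Σ 10^(L/10) = 10^(92/10) + 10^(79/10) = 1.664e+09.
L_total = 10·log₁₀(1.664e+09) = 92.21 dB.

92 dB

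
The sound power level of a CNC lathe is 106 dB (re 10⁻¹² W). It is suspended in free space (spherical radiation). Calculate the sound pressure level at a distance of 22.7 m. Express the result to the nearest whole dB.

68 dB

L_p = L_w − 10·log₁₀(4π·r²) with r = 22.7 m.
4π·r² = 6475 m², 10·log₁₀ of that is 38.113 dB.
L_p = 106 − 38.113 = 67.89 dB.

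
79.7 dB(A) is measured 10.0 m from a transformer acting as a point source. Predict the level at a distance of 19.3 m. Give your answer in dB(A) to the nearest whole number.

74 dB(A)

For a point source, L₂ = L₁ − 20·log₁₀(r₂/r₁).
L₂ = 79.7 − 20·log₁₀(19.3/10.0) = 79.7 − 5.711 = 73.99 dB(A).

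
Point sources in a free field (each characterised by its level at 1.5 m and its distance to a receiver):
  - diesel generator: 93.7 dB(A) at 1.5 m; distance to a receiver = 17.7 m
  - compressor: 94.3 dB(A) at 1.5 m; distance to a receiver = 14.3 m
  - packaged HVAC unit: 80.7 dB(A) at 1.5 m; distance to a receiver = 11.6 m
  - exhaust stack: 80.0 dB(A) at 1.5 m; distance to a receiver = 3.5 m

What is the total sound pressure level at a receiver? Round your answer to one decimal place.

78.2 dB(A)

Propagate each source to the receiver with L = L_ref − 20·log₁₀(r/r_ref), then add intensities.
diesel generator: 93.7 − 20·log₁₀(17.7/1.5) = 93.7 − 21.44 = 72.26 dB(A).
compressor: 94.3 − 20·log₁₀(14.3/1.5) = 94.3 − 19.58 = 74.72 dB(A).
packaged HVAC unit: 80.7 − 20·log₁₀(11.6/1.5) = 80.7 − 17.77 = 62.93 dB(A).
exhaust stack: 80.0 − 20·log₁₀(3.5/1.5) = 80.0 − 7.36 = 72.64 dB(A).
Σ 10^(L/10) = 6.678e+07 → L_total = 10·log₁₀(6.678e+07) = 78.25 dB(A).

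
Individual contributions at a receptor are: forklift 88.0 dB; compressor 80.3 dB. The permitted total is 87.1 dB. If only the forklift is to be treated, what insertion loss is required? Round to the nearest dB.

The untreated sources together contribute 10^(80.3/10) = 1.072e+08, i.e. 80.30 dB.
To meet 87.1 dB overall, the treated forklift may contribute at most 10^(87.1/10) − 1.072e+08 = 4.057e+08, i.e. 86.08 dB.
So the forklift must be reduced from 88.0 to 86.08 dB: IL = 1.92 dB.

2 dB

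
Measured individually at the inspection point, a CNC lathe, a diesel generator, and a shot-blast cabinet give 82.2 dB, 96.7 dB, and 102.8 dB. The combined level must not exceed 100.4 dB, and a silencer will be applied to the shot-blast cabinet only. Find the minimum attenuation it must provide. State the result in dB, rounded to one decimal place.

Fixed contribution from the other sources: Σ 10^(L/10) = 10^(82.2/10) + 10^(96.7/10) = 4.843e+09 (96.85 dB).
To meet 100.4 dB overall, the treated shot-blast cabinet may contribute at most 10^(100.4/10) − 4.843e+09 = 6.121e+09, i.e. 97.87 dB.
Required insertion loss = 102.8 − 97.87 = 4.93 dB.

4.9 dB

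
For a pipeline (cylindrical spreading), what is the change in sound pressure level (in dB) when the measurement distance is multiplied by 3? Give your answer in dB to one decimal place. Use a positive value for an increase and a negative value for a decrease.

A line source loses 3 dB per doubling of distance; generally ΔL = −10·log₁₀(r₂/r₁).
ΔL = −10·log₁₀(3) = -4.77 dB.

-4.8 dB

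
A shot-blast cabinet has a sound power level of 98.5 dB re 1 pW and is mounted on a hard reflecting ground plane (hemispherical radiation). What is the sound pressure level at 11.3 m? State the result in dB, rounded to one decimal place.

69.5 dB

The power spreads over a hemisphere of area 2π·r², so L_p = L_w − 10·log₁₀(2π·r²).
2π·r² = 802.3 m², 10·log₁₀ of that is 29.043 dB.
L_p = 98.5 − 29.043 = 69.46 dB.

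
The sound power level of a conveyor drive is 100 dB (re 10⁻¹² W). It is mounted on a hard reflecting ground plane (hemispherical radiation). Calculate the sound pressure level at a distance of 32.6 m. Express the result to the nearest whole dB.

62 dB

Free-field hemispherical radiation: L_p = L_w − 10·log₁₀(2π·r²), r = 32.6 m.
2π·r² = 6678 m², 10·log₁₀ of that is 38.246 dB.
L_p = 100 − 38.246 = 61.75 dB.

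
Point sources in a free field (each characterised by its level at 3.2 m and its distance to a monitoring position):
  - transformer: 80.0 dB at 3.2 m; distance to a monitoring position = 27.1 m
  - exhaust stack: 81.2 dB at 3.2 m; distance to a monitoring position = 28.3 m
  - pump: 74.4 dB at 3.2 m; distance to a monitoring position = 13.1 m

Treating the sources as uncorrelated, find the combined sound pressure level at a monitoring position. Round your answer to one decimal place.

66.7 dB

First find each source's level at the receiver (point-source: −20·log₁₀(r/r_ref)), then combine on an intensity basis.
transformer: 80.0 − 20·log₁₀(27.1/3.2) = 80.0 − 18.56 = 61.44 dB.
exhaust stack: 81.2 − 20·log₁₀(28.3/3.2) = 81.2 − 18.93 = 62.27 dB.
pump: 74.4 − 20·log₁₀(13.1/3.2) = 74.4 − 12.24 = 62.16 dB.
Σ 10^(L/10) = 4.723e+06 → L_total = 10·log₁₀(4.723e+06) = 66.74 dB.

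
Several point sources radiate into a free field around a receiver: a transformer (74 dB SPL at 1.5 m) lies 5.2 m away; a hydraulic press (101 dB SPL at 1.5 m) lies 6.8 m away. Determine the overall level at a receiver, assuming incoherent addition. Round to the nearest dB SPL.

88 dB SPL

Apply inverse-square spreading to bring every level to the receiver, then sum 10^(L/10).
transformer: 74 − 20·log₁₀(5.2/1.5) = 74 − 10.80 = 63.20 dB SPL.
hydraulic press: 101 − 20·log₁₀(6.8/1.5) = 101 − 13.13 = 87.87 dB SPL.
Σ 10^(L/10) = 6.147e+08 → L_total = 10·log₁₀(6.147e+08) = 87.89 dB SPL.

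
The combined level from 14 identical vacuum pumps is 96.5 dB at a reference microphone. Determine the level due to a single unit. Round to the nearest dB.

For N identical incoherent sources L_total = L₁ + 10·log₁₀ N, so L₁ = 96.5 − 10·log₁₀(14) = 96.5 − 11.461.

85 dB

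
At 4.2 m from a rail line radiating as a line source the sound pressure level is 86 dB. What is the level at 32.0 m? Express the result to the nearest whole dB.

Line-source attenuation: ΔL = 10·log₁₀(r₂/r₁) = 10·log₁₀(32.0/4.2) = 8.819 dB.
L₂ = 86 − 10·log₁₀(32.0/4.2) = 86 − 8.819 = 77.18 dB.

77 dB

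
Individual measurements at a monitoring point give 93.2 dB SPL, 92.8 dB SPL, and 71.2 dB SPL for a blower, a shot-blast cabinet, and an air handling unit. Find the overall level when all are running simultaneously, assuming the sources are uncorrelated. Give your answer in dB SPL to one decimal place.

Incoherent sources combine by intensity addition: L_total = 10·log₁₀(Σ 10^(L_i/10)).
Σ 10^(L/10) = 10^(93.2/10) + 10^(92.8/10) + 10^(71.2/10) = 4.008e+09.
L_total = 10·log₁₀(4.008e+09) = 96.03 dB SPL.

96.0 dB SPL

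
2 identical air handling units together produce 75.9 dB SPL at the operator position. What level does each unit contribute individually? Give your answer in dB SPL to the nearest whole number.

For N identical incoherent sources L_total = L₁ + 10·log₁₀ N, so L₁ = 75.9 − 10·log₁₀(2) = 75.9 − 3.010.

73 dB SPL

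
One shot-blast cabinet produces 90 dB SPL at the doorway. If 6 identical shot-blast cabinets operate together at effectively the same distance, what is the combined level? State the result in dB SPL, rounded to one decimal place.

97.8 dB SPL

N identical incoherent sources raise the level by 10·log₁₀ N.
L_total = 90 + 10·log₁₀(6) = 90 + 7.782 = 97.78 dB SPL.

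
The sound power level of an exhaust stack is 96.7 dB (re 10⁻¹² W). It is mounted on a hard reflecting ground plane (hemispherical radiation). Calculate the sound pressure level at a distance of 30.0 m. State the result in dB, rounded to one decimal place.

59.2 dB

The power spreads over a hemisphere of area 2π·r², so L_p = L_w − 10·log₁₀(2π·r²).
2π·r² = 5655 m², 10·log₁₀ of that is 37.524 dB.
L_p = 96.7 − 37.524 = 59.18 dB.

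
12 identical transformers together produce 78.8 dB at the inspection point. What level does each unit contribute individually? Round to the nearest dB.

68 dB

Dividing the total intensity by 12 lowers the level by 10·log₁₀ 12 = 10.792 dB: L₁ = 78.8 − 10.792.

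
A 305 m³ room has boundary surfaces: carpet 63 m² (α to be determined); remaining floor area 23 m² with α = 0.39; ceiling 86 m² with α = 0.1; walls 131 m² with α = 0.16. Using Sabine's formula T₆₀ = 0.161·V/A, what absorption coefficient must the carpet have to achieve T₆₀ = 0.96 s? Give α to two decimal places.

Required total absorption A = 0.161·305/0.96 = 51.15 m².
Absorption from the other surfaces = 23·0.39 + 86·0.1 + 131·0.16 = 38.53 m², so the carpet must supply 12.62 m² over 63 m².
α = 12.62/63 = 0.200.

0.20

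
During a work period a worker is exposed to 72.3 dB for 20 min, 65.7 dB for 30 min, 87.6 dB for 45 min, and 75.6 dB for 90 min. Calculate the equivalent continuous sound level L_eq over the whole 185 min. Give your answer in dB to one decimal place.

Weight each interval's intensity by its duration and average over T = 185 min:
Σ tᵢ·10^(Lᵢ/10) = 20·10^(72.3/10) + 30·10^(65.7/10) + 45·10^(87.6/10) + 90·10^(75.6/10) = 2.961e+10.
L_eq = 10·log₁₀(2.961e+10/185) = 82.04 dB.

82.0 dB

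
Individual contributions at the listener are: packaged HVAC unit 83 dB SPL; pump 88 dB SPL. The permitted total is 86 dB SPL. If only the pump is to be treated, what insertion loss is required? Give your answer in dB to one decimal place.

Everything except the pump sums to 10^(83/10) = 1.995e+08 in linear terms, 83.00 dB SPL.
The limit corresponds to 10^(86/10) = 3.981e+08; subtracting the fixed part leaves 1.986e+08 for the pump, i.e. 82.98 dB SPL.
So the pump must be reduced from 88 to 82.98 dB SPL: IL = 5.02 dB.

5.0 dB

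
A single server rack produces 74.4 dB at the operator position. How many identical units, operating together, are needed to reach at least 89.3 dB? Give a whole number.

31

Need L₁ + 10·log₁₀ N ≥ 89.3, i.e. log₁₀ N ≥ 1.49.
N ≥ 10^(14.9/10) = 30.903, so N = 31.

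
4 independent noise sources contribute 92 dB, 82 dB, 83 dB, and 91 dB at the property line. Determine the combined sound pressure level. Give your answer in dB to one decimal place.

For uncorrelated sources the intensities add, so convert each level to linear form, sum, and take 10·log₁₀ of the total.
Σ 10^(L/10) = 10^(92/10) + 10^(82/10) + 10^(83/10) + 10^(91/10) = 3.202e+09.
L_total = 10·log₁₀(3.202e+09) = 95.05 dB.

95.1 dB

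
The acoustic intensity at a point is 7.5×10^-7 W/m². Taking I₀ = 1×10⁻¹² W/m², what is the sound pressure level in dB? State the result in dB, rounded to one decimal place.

58.8 dB

Dividing by I₀ shifts the exponent by 12: I/I₀ = 7.5×10^5.
L = 10·(0.8751 + 5) = 58.75 dB.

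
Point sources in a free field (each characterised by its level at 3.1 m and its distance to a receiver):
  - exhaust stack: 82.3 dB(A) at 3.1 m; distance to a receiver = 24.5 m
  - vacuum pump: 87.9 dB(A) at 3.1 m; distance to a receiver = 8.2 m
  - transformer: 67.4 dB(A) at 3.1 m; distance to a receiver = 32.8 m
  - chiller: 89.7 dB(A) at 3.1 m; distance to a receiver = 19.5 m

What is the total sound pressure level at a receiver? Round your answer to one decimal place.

80.6 dB(A)

Propagate each source to the receiver with L = L_ref − 20·log₁₀(r/r_ref), then add intensities.
exhaust stack: 82.3 − 20·log₁₀(24.5/3.1) = 82.3 − 17.96 = 64.34 dB(A).
vacuum pump: 87.9 − 20·log₁₀(8.2/3.1) = 87.9 − 8.45 = 79.45 dB(A).
transformer: 67.4 − 20·log₁₀(32.8/3.1) = 67.4 − 20.49 = 46.91 dB(A).
chiller: 89.7 − 20·log₁₀(19.5/3.1) = 89.7 − 15.97 = 73.73 dB(A).
Σ 10^(L/10) = 1.145e+08 → L_total = 10·log₁₀(1.145e+08) = 80.59 dB(A).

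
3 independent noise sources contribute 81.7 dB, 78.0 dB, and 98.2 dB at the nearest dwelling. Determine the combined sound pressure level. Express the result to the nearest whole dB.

Incoherent sources combine by intensity addition: L_total = 10·log₁₀(Σ 10^(L_i/10)).
Σ 10^(L/10) = 10^(81.7/10) + 10^(78.0/10) + 10^(98.2/10) = 6.818e+09.
L_total = 10·log₁₀(6.818e+09) = 98.34 dB.

98 dB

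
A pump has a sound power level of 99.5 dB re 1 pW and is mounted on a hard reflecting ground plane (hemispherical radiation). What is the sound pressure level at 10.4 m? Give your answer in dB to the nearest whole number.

71 dB

The power spreads over a hemisphere of area 2π·r², so L_p = L_w − 10·log₁₀(2π·r²).
2π·r² = 679.6 m², 10·log₁₀ of that is 28.322 dB.
L_p = 99.5 − 28.322 = 71.18 dB.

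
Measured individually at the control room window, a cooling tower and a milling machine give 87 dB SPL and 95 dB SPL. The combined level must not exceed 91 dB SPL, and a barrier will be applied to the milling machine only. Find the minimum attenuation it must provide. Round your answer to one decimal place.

6.2 dB

Fixed contribution from the other source: Σ 10^(L/10) = 10^(87/10) = 5.012e+08 (87.00 dB SPL).
The limit corresponds to 10^(91/10) = 1.259e+09; subtracting the fixed part leaves 7.577e+08 for the milling machine, i.e. 88.80 dB SPL.
So the milling machine must be reduced from 95 to 88.80 dB SPL: IL = 6.20 dB.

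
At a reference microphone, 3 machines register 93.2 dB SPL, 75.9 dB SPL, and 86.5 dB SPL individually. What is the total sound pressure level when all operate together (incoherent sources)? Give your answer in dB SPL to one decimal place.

94.1 dB SPL

For uncorrelated sources the intensities add, so convert each level to linear form, sum, and take 10·log₁₀ of the total.
Σ 10^(L/10) = 10^(93.2/10) + 10^(75.9/10) + 10^(86.5/10) = 2.575e+09.
L_total = 10·log₁₀(2.575e+09) = 94.11 dB SPL.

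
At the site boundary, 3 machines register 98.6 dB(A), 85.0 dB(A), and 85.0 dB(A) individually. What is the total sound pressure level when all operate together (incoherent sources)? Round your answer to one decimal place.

For uncorrelated sources the intensities add, so convert each level to linear form, sum, and take 10·log₁₀ of the total.
Σ 10^(L/10) = 10^(98.6/10) + 10^(85.0/10) + 10^(85.0/10) = 7.877e+09.
L_total = 10·log₁₀(7.877e+09) = 98.96 dB(A).

99.0 dB(A)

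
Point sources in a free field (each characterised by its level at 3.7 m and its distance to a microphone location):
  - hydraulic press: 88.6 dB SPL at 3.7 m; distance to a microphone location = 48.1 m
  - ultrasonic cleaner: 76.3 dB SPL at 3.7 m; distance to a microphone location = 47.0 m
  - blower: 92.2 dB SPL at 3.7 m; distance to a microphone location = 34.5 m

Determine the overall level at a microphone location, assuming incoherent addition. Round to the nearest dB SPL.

First find each source's level at the receiver (point-source: −20·log₁₀(r/r_ref)), then combine on an intensity basis.
hydraulic press: 88.6 − 20·log₁₀(48.1/3.7) = 88.6 − 22.28 = 66.32 dB SPL.
ultrasonic cleaner: 76.3 − 20·log₁₀(47.0/3.7) = 76.3 − 22.08 = 54.22 dB SPL.
blower: 92.2 − 20·log₁₀(34.5/3.7) = 92.2 − 19.39 = 72.81 dB SPL.
Σ 10^(L/10) = 2.364e+07 → L_total = 10·log₁₀(2.364e+07) = 73.74 dB SPL.

74 dB SPL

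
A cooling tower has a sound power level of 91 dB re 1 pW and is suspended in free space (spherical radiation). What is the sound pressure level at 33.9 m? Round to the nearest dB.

L_p = L_w − 10·log₁₀(4π·r²) with r = 33.9 m.
4π·r² = 1.444e+04 m², 10·log₁₀ of that is 41.596 dB.
L_p = 91 − 41.596 = 49.40 dB.

49 dB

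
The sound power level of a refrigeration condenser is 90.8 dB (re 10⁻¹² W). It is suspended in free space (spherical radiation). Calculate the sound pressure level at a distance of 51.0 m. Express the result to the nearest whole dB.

46 dB

L_p = L_w − 10·log₁₀(4π·r²) with r = 51.0 m.
4π·r² = 3.269e+04 m², 10·log₁₀ of that is 45.144 dB.
L_p = 90.8 − 45.144 = 45.66 dB.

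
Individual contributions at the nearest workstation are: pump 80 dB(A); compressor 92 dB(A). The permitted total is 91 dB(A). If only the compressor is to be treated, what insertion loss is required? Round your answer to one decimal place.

Everything except the compressor sums to 10^(80/10) = 1.000e+08 in linear terms, 80.00 dB(A).
The limit corresponds to 10^(91/10) = 1.259e+09; subtracting the fixed part leaves 1.159e+09 for the compressor, i.e. 90.64 dB(A).
So the compressor must be reduced from 92 to 90.64 dB(A): IL = 1.36 dB.

1.4 dB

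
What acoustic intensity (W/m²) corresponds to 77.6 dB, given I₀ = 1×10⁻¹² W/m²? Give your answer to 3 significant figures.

5.75e-05 W/m²

I = I₀·10^(L/10) = 10⁻¹² × 10^(77.6/10) = 10^(-4.240).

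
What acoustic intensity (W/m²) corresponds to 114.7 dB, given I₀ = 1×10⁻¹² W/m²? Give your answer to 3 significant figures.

L = 10·log₁₀(I/I₀) ⇒ I = I₀·10^(L/10) = 10⁻¹² × 10^11.47.

0.295 W/m²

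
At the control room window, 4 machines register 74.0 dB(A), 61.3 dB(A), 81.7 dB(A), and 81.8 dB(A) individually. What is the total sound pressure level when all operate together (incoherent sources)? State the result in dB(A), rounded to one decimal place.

Incoherent sources combine by intensity addition: L_total = 10·log₁₀(Σ 10^(L_i/10)).
Σ 10^(L/10) = 10^(74.0/10) + 10^(61.3/10) + 10^(81.7/10) + 10^(81.8/10) = 3.257e+08.
L_total = 10·log₁₀(3.257e+08) = 85.13 dB(A).

85.1 dB(A)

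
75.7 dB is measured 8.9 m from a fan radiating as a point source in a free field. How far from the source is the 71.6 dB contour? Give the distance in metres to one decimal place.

14.3 m

The 4.1 dB drop corresponds to a distance ratio of 10^(4.1/20) for a point source.
r₂ = 8.9·10^((75.7−71.6)/20) = 8.9·10^(4.1/20) = 14.27 m.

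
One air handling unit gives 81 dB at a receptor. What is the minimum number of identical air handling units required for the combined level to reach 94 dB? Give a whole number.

20

N identical sources give L₁ + 10·log₁₀ N, so require 10·log₁₀ N ≥ 94 − 81 = 13.0 dB.
N ≥ 10^(13.0/10) = 19.953, so N = 20.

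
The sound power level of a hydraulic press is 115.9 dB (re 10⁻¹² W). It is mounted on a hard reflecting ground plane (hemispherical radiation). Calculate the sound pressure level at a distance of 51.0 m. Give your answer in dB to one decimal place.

L_p = L_w − 10·log₁₀(2π·r²) with r = 51.0 m.
2π·r² = 1.634e+04 m², 10·log₁₀ of that is 42.133 dB.
L_p = 115.9 − 42.133 = 73.77 dB.

73.8 dB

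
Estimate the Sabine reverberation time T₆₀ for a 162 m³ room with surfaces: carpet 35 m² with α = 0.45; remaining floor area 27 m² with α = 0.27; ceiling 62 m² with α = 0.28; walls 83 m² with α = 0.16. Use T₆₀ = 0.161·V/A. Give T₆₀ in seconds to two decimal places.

0.49 s

A = Σ Sᵢαᵢ = 35·0.45 + 27·0.27 + 62·0.28 + 83·0.16 = 53.68 m².
T₆₀ = 0.161 × 162 / 53.68 = 0.486 s.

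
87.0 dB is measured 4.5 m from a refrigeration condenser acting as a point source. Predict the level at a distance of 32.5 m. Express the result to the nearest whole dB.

Spherical spreading from a point source gives a 20·log₁₀(r₂/r₁) drop.
L₂ = 87.0 − 20·log₁₀(32.5/4.5) = 87.0 − 17.173 = 69.83 dB.

70 dB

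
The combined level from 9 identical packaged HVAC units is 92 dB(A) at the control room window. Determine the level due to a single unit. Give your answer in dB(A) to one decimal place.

82.5 dB(A)

For N identical incoherent sources L_total = L₁ + 10·log₁₀ N, so L₁ = 92 − 10·log₁₀(9) = 92 − 9.542.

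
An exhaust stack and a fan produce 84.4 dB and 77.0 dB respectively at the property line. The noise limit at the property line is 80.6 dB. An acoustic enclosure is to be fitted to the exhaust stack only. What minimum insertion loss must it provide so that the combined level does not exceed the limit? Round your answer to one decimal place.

Everything except the exhaust stack sums to 10^(77.0/10) = 5.012e+07 in linear terms, 77.00 dB.
The limit corresponds to 10^(80.6/10) = 1.148e+08; subtracting the fixed part leaves 6.470e+07 for the exhaust stack, i.e. 78.11 dB.
So the exhaust stack must be reduced from 84.4 to 78.11 dB: IL = 6.29 dB.

6.3 dB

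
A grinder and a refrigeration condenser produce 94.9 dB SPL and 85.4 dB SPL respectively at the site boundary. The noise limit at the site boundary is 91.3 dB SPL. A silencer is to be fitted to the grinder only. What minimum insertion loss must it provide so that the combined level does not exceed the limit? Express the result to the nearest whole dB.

5 dB

Fixed contribution from the other source: Σ 10^(L/10) = 10^(85.4/10) = 3.467e+08 (85.40 dB SPL).
To meet 91.3 dB SPL overall, the treated grinder may contribute at most 10^(91.3/10) − 3.467e+08 = 1.002e+09, i.e. 90.01 dB SPL.
So the grinder must be reduced from 94.9 to 90.01 dB SPL: IL = 4.89 dB.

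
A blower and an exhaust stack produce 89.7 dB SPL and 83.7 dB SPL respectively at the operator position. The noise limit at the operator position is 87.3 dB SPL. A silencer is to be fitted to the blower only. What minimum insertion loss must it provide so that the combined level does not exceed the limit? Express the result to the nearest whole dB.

Everything except the blower sums to 10^(83.7/10) = 2.344e+08 in linear terms, 83.70 dB SPL.
The limit corresponds to 10^(87.3/10) = 5.370e+08; subtracting the fixed part leaves 3.026e+08 for the blower, i.e. 84.81 dB SPL.
So the blower must be reduced from 89.7 to 84.81 dB SPL: IL = 4.89 dB.

5 dB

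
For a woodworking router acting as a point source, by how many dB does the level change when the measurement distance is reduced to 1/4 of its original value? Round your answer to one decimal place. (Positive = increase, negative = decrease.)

+12.0 dB

With spherical spreading the level changes by −20·log₁₀(r₂/r₁).
ΔL = −20·log₁₀(0.25) = +12.04 dB.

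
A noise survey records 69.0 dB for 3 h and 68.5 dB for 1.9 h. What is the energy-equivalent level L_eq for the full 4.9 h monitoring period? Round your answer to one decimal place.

Weight each interval's intensity by its duration and average over T = 4.9 h:
Σ tᵢ·10^(Lᵢ/10) = 3·10^(69.0/10) + 1.9·10^(68.5/10) = 3.728e+07.
L_eq = 10·log₁₀(3.728e+07/4.9) = 68.81 dB.

68.8 dB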